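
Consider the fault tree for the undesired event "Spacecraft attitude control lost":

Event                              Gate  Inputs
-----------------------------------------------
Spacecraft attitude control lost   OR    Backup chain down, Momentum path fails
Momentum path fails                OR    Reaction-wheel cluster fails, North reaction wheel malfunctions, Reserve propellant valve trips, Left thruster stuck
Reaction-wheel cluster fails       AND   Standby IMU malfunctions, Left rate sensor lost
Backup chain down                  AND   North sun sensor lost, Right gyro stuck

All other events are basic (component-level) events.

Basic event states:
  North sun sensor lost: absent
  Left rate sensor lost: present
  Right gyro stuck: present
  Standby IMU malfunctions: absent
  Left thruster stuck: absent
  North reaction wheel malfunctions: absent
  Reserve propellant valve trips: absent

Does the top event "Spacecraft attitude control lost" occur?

Backup chain down [AND]: North sun sensor lost=not, Right gyro stuck=occurs → not all inputs occur → does not occur.
Reaction-wheel cluster fails [AND]: Standby IMU malfunctions=not, Left rate sensor lost=occurs → not all inputs occur → does not occur.
Momentum path fails [OR]: Reaction-wheel cluster fails=not, North reaction wheel malfunctions=not, Reserve propellant valve trips=not, Left thruster stuck=not → no input occurs → does not occur.
Spacecraft attitude control lost [OR]: Backup chain down=not, Momentum path fails=not → no input occurs → does not occur.

No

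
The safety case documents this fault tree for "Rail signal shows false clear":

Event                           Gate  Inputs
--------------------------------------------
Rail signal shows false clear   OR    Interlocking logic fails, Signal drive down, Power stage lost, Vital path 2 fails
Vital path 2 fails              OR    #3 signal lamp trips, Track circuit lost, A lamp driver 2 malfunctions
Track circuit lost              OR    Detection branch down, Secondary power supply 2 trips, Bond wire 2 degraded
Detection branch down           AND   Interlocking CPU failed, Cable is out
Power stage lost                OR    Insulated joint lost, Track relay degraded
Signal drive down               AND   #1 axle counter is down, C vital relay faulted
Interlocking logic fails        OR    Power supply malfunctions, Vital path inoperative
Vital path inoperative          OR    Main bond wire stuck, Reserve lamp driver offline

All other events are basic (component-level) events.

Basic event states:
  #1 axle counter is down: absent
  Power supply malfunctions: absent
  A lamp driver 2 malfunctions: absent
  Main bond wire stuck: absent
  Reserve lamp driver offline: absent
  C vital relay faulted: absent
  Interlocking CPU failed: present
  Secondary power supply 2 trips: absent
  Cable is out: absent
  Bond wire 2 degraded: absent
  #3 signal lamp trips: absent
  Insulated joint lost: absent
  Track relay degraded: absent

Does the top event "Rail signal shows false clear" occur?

Vital path inoperative [OR]: Main bond wire stuck=not, Reserve lamp driver offline=not → no input occurs → does not occur.
Interlocking logic fails [OR]: Power supply malfunctions=not, Vital path inoperative=not → no input occurs → does not occur.
Signal drive down [AND]: #1 axle counter is down=not, C vital relay faulted=not → not all inputs occur → does not occur.
Power stage lost [OR]: Insulated joint lost=not, Track relay degraded=not → no input occurs → does not occur.
Detection branch down [AND]: Interlocking CPU failed=occurs, Cable is out=not → not all inputs occur → does not occur.
Track circuit lost [OR]: Detection branch down=not, Secondary power supply 2 trips=not, Bond wire 2 degraded=not → no input occurs → does not occur.
Vital path 2 fails [OR]: #3 signal lamp trips=not, Track circuit lost=not, A lamp driver 2 malfunctions=not → no input occurs → does not occur.
Rail signal shows false clear [OR]: Interlocking logic fails=not, Signal drive down=not, Power stage lost=not, Vital path 2 fails=not → no input occurs → does not occur.

No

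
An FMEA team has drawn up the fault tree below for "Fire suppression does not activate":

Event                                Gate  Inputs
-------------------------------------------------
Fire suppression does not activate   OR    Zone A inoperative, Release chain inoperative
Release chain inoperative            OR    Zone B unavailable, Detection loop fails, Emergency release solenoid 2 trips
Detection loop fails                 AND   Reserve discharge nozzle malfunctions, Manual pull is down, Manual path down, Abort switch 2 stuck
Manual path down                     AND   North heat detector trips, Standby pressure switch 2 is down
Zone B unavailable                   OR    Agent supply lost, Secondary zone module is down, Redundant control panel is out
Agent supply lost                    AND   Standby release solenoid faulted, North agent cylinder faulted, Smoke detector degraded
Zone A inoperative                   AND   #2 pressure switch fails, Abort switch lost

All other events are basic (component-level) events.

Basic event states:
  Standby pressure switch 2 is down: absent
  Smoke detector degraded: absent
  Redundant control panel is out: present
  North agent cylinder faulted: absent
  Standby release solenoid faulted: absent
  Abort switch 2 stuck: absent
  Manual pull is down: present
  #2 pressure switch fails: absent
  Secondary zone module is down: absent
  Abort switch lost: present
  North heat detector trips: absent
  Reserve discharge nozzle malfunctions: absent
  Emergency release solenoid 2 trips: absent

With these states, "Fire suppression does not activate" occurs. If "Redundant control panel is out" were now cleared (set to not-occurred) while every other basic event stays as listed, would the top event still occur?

No

Counterfactual: set "Redundant control panel is out" to not occurred.
Zone A inoperative [AND]: #2 pressure switch fails=not, Abort switch lost=occurs → not all inputs occur → does not occur.
Agent supply lost [AND]: Standby release solenoid faulted=not, North agent cylinder faulted=not, Smoke detector degraded=not → not all inputs occur → does not occur.
Zone B unavailable [OR]: Agent supply lost=not, Secondary zone module is down=not, Redundant control panel is out=not → no input occurs → does not occur.
Manual path down [AND]: North heat detector trips=not, Standby pressure switch 2 is down=not → not all inputs occur → does not occur.
Detection loop fails [AND]: Reserve discharge nozzle malfunctions=not, Manual pull is down=occurs, Manual path down=not, Abort switch 2 stuck=not → not all inputs occur → does not occur.
Release chain inoperative [OR]: Zone B unavailable=not, Detection loop fails=not, Emergency release solenoid 2 trips=not → no input occurs → does not occur.
Fire suppression does not activate [OR]: Zone A inoperative=not, Release chain inoperative=not → no input occurs → does not occur.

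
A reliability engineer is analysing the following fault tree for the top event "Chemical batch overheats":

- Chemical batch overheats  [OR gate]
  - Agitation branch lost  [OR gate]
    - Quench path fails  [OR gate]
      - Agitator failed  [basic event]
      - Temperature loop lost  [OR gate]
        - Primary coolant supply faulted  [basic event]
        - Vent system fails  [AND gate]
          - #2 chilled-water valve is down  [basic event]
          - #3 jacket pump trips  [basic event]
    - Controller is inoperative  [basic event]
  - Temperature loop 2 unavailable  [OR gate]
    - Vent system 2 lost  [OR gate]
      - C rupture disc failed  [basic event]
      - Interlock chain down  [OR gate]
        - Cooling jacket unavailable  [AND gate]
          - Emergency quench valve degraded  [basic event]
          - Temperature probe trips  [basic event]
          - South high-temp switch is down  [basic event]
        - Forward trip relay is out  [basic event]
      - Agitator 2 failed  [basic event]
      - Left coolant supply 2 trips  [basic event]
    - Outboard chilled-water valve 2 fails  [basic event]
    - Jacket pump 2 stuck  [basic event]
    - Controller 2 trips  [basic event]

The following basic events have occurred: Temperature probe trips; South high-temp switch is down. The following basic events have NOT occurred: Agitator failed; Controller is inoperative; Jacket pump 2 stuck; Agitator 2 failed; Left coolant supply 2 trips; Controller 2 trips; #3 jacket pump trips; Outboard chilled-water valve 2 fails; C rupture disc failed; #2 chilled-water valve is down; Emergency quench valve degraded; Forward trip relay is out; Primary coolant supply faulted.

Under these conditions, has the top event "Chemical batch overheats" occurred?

Vent system fails [AND]: #2 chilled-water valve is down=not, #3 jacket pump trips=not → not all inputs occur → does not occur.
Temperature loop lost [OR]: Primary coolant supply faulted=not, Vent system fails=not → no input occurs → does not occur.
Quench path fails [OR]: Agitator failed=not, Temperature loop lost=not → no input occurs → does not occur.
Agitation branch lost [OR]: Quench path fails=not, Controller is inoperative=not → no input occurs → does not occur.
Cooling jacket unavailable [AND]: Emergency quench valve degraded=not, Temperature probe trips=occurs, South high-temp switch is down=occurs → not all inputs occur → does not occur.
Interlock chain down [OR]: Cooling jacket unavailable=not, Forward trip relay is out=not → no input occurs → does not occur.
Vent system 2 lost [OR]: C rupture disc failed=not, Interlock chain down=not, Agitator 2 failed=not, Left coolant supply 2 trips=not → no input occurs → does not occur.
Temperature loop 2 unavailable [OR]: Vent system 2 lost=not, Outboard chilled-water valve 2 fails=not, Jacket pump 2 stuck=not, Controller 2 trips=not → no input occurs → does not occur.
Chemical batch overheats [OR]: Agitation branch lost=not, Temperature loop 2 unavailable=not → no input occurs → does not occur.

No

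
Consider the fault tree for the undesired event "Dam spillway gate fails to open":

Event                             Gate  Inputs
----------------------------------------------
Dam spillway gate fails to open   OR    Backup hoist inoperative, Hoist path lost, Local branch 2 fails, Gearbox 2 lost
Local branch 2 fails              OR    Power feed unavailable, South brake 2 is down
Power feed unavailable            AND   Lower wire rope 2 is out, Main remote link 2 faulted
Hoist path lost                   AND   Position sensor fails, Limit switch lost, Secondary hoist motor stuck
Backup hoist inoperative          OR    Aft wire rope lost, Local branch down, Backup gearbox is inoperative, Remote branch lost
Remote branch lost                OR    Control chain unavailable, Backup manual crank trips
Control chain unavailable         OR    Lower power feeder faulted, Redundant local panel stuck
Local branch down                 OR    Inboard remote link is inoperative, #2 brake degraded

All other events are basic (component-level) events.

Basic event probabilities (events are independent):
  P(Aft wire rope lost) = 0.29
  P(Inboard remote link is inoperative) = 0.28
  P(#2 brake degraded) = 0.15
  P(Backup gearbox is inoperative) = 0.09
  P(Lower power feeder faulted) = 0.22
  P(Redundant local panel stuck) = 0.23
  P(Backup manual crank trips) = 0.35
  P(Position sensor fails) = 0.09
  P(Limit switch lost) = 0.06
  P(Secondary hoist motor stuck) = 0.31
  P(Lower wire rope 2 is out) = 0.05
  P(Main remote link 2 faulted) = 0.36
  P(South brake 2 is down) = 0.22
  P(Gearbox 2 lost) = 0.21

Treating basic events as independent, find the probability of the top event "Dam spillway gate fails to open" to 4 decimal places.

0.9067

P(Local branch down) [OR] = 1 − (1−0.28) × (1−0.15) = 0.388000
P(Control chain unavailable) [OR] = 1 − (1−0.22) × (1−0.23) = 0.399400
P(Remote branch lost) [OR] = 1 − (1−0.399400) × (1−0.35) = 0.609610
P(Backup hoist inoperative) [OR] = 1 − (1−0.29) × (1−0.388000) × (1−0.09) × (1−0.609610) = 0.845635
P(Hoist path lost) [AND] = 0.09 × 0.06 × 0.31 = 0.001674
P(Power feed unavailable) [AND] = 0.05 × 0.36 = 0.018000
P(Local branch 2 fails) [OR] = 1 − (1−0.018000) × (1−0.22) = 0.234040
P(Dam spillway gate fails to open) [OR] = 1 − (1−0.845635) × (1−0.001674) × (1−0.234040) × (1−0.21) = 0.906749
Rounded to 4 decimal places: P(Dam spillway gate fails to open) ≈ 0.9067.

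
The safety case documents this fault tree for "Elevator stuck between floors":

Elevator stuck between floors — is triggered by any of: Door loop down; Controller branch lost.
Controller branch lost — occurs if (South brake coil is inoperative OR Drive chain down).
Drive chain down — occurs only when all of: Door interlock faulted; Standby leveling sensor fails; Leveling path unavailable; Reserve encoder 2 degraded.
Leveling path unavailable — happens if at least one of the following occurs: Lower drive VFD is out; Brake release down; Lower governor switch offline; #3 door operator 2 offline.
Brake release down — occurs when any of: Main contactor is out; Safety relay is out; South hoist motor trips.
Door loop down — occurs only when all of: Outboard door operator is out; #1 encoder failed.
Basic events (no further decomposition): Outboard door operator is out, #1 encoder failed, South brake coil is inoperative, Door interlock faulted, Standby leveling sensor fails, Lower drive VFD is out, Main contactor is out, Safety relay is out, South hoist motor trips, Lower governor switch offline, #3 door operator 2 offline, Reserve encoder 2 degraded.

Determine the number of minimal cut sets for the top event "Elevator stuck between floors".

8

Door loop down [AND]: one cut set from each child combined → 1 × 1 = 1 cut set(s).
Brake release down [OR]: union of children's cut sets → 3 cut set(s).
Leveling path unavailable [OR]: union of children's cut sets → 6 cut set(s).
Drive chain down [AND]: one cut set from each child combined → 1 × 1 × 6 × 1 = 6 cut set(s).
Controller branch lost [OR]: union of children's cut sets → 7 cut set(s).
Elevator stuck between floors [OR]: union of children's cut sets → 8 cut set(s).
Minimal cut sets: {#1 encoder failed, Outboard door operator is out}; {South brake coil is inoperative}; {Door interlock faulted, Lower drive VFD is out, Reserve encoder 2 degraded, Standby leveling sensor fails}; {Door interlock faulted, Main contactor is out, Reserve encoder 2 degraded, Standby leveling sensor fails}; {Door interlock faulted, Reserve encoder 2 degraded, Safety relay is out, Standby leveling sensor fails}; {Door interlock faulted, Reserve encoder 2 degraded, South hoist motor trips, Standby leveling sensor fails}; {Door interlock faulted, Lower governor switch offline, Reserve encoder 2 degraded, Standby leveling sensor fails}; {#3 door operator 2 offline, Door interlock faulted, Reserve encoder 2 degraded, Standby leveling sensor fails}.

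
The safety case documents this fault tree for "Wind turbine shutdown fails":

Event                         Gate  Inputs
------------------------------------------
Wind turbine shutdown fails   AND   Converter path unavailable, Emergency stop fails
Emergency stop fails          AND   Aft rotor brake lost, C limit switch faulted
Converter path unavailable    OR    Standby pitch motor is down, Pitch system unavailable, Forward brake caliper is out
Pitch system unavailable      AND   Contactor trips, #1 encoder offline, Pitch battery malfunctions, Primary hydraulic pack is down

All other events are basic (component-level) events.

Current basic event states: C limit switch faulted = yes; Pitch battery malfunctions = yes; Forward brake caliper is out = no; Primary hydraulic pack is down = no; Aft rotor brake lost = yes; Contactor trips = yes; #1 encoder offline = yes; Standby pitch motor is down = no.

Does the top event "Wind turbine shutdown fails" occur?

Pitch system unavailable [AND]: Contactor trips=occurs, #1 encoder offline=occurs, Pitch battery malfunctions=occurs, Primary hydraulic pack is down=not → not all inputs occur → does not occur.
Converter path unavailable [OR]: Standby pitch motor is down=not, Pitch system unavailable=not, Forward brake caliper is out=not → no input occurs → does not occur.
Emergency stop fails [AND]: Aft rotor brake lost=occurs, C limit switch faulted=occurs → all inputs occur → occurs.
Wind turbine shutdown fails [AND]: Converter path unavailable=not, Emergency stop fails=occurs → not all inputs occur → does not occur.

No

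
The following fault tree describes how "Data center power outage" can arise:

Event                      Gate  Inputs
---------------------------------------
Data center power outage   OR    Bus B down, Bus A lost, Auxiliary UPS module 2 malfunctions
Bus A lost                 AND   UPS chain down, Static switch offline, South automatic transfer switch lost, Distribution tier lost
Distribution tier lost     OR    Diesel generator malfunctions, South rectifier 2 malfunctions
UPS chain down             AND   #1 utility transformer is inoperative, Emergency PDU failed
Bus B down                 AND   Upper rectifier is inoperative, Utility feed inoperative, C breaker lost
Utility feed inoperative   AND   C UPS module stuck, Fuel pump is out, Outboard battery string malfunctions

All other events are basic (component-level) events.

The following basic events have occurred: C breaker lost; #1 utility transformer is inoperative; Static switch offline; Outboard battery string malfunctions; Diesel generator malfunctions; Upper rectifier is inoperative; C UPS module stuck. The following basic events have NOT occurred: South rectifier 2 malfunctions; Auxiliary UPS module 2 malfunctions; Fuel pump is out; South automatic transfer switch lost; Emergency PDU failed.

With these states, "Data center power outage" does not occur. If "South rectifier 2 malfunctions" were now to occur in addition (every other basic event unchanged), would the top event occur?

Counterfactual: set "South rectifier 2 malfunctions" to occurred.
Utility feed inoperative [AND]: C UPS module stuck=occurs, Fuel pump is out=not, Outboard battery string malfunctions=occurs → not all inputs occur → does not occur.
Bus B down [AND]: Upper rectifier is inoperative=occurs, Utility feed inoperative=not, C breaker lost=occurs → not all inputs occur → does not occur.
UPS chain down [AND]: #1 utility transformer is inoperative=occurs, Emergency PDU failed=not → not all inputs occur → does not occur.
Distribution tier lost [OR]: Diesel generator malfunctions=occurs, South rectifier 2 malfunctions=occurs → at least one input occurs → occurs.
Bus A lost [AND]: UPS chain down=not, Static switch offline=occurs, South automatic transfer switch lost=not, Distribution tier lost=occurs → not all inputs occur → does not occur.
Data center power outage [OR]: Bus B down=not, Bus A lost=not, Auxiliary UPS module 2 malfunctions=not → no input occurs → does not occur.

No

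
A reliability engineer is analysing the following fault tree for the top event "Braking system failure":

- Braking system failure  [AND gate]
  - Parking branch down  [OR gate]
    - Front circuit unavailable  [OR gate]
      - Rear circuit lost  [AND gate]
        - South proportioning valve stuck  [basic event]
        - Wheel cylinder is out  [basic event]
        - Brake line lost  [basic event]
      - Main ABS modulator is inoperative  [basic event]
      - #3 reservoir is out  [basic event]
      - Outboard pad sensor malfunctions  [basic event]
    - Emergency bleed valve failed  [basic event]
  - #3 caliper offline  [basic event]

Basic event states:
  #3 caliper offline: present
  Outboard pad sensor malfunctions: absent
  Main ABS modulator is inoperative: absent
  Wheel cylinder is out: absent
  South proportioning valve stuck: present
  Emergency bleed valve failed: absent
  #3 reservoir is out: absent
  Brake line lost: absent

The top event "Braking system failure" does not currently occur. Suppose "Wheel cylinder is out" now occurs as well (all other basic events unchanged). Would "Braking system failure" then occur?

No

Counterfactual: set "Wheel cylinder is out" to occurred.
Rear circuit lost [AND]: South proportioning valve stuck=occurs, Wheel cylinder is out=occurs, Brake line lost=not → not all inputs occur → does not occur.
Front circuit unavailable [OR]: Rear circuit lost=not, Main ABS modulator is inoperative=not, #3 reservoir is out=not, Outboard pad sensor malfunctions=not → no input occurs → does not occur.
Parking branch down [OR]: Front circuit unavailable=not, Emergency bleed valve failed=not → no input occurs → does not occur.
Braking system failure [AND]: Parking branch down=not, #3 caliper offline=occurs → not all inputs occur → does not occur.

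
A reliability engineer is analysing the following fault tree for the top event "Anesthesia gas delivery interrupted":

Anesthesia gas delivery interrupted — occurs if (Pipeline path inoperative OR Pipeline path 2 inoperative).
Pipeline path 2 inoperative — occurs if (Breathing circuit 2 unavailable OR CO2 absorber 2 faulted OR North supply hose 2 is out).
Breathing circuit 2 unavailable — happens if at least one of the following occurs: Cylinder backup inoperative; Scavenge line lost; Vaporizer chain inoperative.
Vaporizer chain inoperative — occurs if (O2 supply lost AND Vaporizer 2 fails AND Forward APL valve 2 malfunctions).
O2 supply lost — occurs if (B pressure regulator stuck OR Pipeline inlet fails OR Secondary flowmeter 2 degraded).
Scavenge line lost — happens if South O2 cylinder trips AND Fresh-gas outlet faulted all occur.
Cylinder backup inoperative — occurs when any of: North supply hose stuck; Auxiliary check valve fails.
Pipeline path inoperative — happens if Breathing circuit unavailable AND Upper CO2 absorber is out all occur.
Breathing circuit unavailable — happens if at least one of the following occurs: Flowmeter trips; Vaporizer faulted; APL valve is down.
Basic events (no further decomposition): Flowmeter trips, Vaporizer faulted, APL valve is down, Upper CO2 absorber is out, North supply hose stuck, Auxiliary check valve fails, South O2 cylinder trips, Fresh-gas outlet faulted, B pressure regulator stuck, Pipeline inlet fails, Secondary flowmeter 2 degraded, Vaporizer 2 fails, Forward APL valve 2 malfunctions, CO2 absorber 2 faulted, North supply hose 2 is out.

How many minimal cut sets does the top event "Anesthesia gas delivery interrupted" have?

11

Breathing circuit unavailable [OR]: union of children's cut sets → 3 cut set(s).
Pipeline path inoperative [AND]: one cut set from each child combined → 3 × 1 = 3 cut set(s).
Cylinder backup inoperative [OR]: union of children's cut sets → 2 cut set(s).
Scavenge line lost [AND]: one cut set from each child combined → 1 × 1 = 1 cut set(s).
O2 supply lost [OR]: union of children's cut sets → 3 cut set(s).
Vaporizer chain inoperative [AND]: one cut set from each child combined → 3 × 1 × 1 = 3 cut set(s).
Breathing circuit 2 unavailable [OR]: union of children's cut sets → 6 cut set(s).
Pipeline path 2 inoperative [OR]: union of children's cut sets → 8 cut set(s).
Anesthesia gas delivery interrupted [OR]: union of children's cut sets → 11 cut set(s).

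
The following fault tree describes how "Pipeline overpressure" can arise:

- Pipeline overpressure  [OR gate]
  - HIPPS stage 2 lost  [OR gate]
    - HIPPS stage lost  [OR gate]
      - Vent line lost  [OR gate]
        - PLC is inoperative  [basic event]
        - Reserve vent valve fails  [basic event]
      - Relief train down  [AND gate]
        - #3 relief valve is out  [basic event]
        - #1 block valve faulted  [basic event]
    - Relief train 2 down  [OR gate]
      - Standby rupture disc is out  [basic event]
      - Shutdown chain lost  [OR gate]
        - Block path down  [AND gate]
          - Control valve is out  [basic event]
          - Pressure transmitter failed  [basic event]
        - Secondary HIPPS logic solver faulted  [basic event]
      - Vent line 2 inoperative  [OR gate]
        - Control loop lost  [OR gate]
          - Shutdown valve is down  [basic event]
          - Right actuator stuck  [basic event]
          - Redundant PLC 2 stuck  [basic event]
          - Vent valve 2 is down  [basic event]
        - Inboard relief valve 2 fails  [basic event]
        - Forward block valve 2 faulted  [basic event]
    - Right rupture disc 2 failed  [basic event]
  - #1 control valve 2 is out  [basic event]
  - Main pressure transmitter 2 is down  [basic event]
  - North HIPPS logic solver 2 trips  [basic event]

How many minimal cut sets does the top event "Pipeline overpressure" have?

Vent line lost [OR]: union of children's cut sets → 2 cut set(s).
Relief train down [AND]: one cut set from each child combined → 1 × 1 = 1 cut set(s).
HIPPS stage lost [OR]: union of children's cut sets → 3 cut set(s).
Block path down [AND]: one cut set from each child combined → 1 × 1 = 1 cut set(s).
Shutdown chain lost [OR]: union of children's cut sets → 2 cut set(s).
Control loop lost [OR]: union of children's cut sets → 4 cut set(s).
Vent line 2 inoperative [OR]: union of children's cut sets → 6 cut set(s).
Relief train 2 down [OR]: union of children's cut sets → 9 cut set(s).
HIPPS stage 2 lost [OR]: union of children's cut sets → 13 cut set(s).
Pipeline overpressure [OR]: union of children's cut sets → 16 cut set(s).

16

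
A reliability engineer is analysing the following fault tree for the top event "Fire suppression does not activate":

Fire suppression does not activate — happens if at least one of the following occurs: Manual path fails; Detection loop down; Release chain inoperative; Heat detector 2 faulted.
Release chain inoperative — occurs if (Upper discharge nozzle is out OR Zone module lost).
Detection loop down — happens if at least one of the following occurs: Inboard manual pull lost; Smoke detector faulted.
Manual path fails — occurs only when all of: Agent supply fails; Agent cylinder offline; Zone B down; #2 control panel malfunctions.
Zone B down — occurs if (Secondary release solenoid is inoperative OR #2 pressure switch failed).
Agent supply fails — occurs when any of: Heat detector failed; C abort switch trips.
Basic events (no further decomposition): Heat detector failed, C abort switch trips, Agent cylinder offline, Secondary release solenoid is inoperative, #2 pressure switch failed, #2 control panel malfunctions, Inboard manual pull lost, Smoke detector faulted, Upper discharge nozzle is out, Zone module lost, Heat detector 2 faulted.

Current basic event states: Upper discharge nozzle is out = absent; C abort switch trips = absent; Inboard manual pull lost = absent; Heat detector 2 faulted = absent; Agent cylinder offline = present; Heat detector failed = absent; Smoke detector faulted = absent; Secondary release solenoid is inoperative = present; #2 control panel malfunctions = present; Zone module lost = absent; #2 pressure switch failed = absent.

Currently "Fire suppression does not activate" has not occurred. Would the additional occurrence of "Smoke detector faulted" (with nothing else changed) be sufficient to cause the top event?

Yes

Counterfactual: set "Smoke detector faulted" to occurred.
Agent supply fails [OR]: Heat detector failed=not, C abort switch trips=not → no input occurs → does not occur.
Zone B down [OR]: Secondary release solenoid is inoperative=occurs, #2 pressure switch failed=not → at least one input occurs → occurs.
Manual path fails [AND]: Agent supply fails=not, Agent cylinder offline=occurs, Zone B down=occurs, #2 control panel malfunctions=occurs → not all inputs occur → does not occur.
Detection loop down [OR]: Inboard manual pull lost=not, Smoke detector faulted=occurs → at least one input occurs → occurs.
Release chain inoperative [OR]: Upper discharge nozzle is out=not, Zone module lost=not → no input occurs → does not occur.
Fire suppression does not activate [OR]: Manual path fails=not, Detection loop down=occurs, Release chain inoperative=not, Heat detector 2 faulted=not → at least one input occurs → occurs.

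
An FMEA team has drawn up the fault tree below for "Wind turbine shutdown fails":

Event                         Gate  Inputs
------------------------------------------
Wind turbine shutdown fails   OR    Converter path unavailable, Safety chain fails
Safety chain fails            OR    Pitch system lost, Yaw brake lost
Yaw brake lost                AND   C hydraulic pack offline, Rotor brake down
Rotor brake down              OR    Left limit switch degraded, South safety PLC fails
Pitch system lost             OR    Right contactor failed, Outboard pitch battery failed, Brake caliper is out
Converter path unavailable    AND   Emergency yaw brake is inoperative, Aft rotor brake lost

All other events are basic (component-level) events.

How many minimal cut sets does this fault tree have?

6

Converter path unavailable [AND]: one cut set from each child combined → 1 × 1 = 1 cut set(s).
Pitch system lost [OR]: union of children's cut sets → 3 cut set(s).
Rotor brake down [OR]: union of children's cut sets → 2 cut set(s).
Yaw brake lost [AND]: one cut set from each child combined → 1 × 2 = 2 cut set(s).
Safety chain fails [OR]: union of children's cut sets → 5 cut set(s).
Wind turbine shutdown fails [OR]: union of children's cut sets → 6 cut set(s).
Minimal cut sets: {Aft rotor brake lost, Emergency yaw brake is inoperative}; {Right contactor failed}; {Outboard pitch battery failed}; {Brake caliper is out}; {C hydraulic pack offline, Left limit switch degraded}; {C hydraulic pack offline, South safety PLC fails}.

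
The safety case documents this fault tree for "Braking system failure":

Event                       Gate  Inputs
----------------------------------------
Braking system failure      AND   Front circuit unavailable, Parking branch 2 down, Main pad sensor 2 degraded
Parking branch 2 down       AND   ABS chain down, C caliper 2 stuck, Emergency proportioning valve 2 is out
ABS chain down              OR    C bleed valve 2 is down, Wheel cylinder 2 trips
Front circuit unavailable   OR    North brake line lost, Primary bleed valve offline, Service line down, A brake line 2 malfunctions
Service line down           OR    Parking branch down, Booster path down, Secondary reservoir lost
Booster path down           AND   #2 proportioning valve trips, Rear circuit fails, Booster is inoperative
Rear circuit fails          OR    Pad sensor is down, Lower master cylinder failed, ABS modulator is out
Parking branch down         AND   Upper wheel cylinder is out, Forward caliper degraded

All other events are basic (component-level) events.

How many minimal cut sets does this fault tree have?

Parking branch down [AND]: one cut set from each child combined → 1 × 1 = 1 cut set(s).
Rear circuit fails [OR]: union of children's cut sets → 3 cut set(s).
Booster path down [AND]: one cut set from each child combined → 1 × 3 × 1 = 3 cut set(s).
Service line down [OR]: union of children's cut sets → 5 cut set(s).
Front circuit unavailable [OR]: union of children's cut sets → 8 cut set(s).
ABS chain down [OR]: union of children's cut sets → 2 cut set(s).
Parking branch 2 down [AND]: one cut set from each child combined → 2 × 1 × 1 = 2 cut set(s).
Braking system failure [AND]: one cut set from each child combined → 8 × 2 × 1 = 16 cut set(s).

16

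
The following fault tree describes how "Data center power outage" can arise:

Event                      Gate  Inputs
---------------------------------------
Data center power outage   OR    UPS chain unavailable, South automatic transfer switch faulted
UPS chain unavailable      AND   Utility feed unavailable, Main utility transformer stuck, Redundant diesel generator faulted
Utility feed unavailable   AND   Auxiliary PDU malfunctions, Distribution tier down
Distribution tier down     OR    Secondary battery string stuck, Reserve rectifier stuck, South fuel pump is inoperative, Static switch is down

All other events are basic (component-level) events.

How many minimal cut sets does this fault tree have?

Distribution tier down [OR]: union of children's cut sets → 4 cut set(s).
Utility feed unavailable [AND]: one cut set from each child combined → 1 × 4 = 4 cut set(s).
UPS chain unavailable [AND]: one cut set from each child combined → 4 × 1 × 1 = 4 cut set(s).
Data center power outage [OR]: union of children's cut sets → 5 cut set(s).
Minimal cut sets: {Auxiliary PDU malfunctions, Main utility transformer stuck, Redundant diesel generator faulted, Secondary battery string stuck}; {Auxiliary PDU malfunctions, Main utility transformer stuck, Redundant diesel generator faulted, Reserve rectifier stuck}; {Auxiliary PDU malfunctions, Main utility transformer stuck, Redundant diesel generator faulted, South fuel pump is inoperative}; {Auxiliary PDU malfunctions, Main utility transformer stuck, Redundant diesel generator faulted, Static switch is down}; {South automatic transfer switch faulted}.

5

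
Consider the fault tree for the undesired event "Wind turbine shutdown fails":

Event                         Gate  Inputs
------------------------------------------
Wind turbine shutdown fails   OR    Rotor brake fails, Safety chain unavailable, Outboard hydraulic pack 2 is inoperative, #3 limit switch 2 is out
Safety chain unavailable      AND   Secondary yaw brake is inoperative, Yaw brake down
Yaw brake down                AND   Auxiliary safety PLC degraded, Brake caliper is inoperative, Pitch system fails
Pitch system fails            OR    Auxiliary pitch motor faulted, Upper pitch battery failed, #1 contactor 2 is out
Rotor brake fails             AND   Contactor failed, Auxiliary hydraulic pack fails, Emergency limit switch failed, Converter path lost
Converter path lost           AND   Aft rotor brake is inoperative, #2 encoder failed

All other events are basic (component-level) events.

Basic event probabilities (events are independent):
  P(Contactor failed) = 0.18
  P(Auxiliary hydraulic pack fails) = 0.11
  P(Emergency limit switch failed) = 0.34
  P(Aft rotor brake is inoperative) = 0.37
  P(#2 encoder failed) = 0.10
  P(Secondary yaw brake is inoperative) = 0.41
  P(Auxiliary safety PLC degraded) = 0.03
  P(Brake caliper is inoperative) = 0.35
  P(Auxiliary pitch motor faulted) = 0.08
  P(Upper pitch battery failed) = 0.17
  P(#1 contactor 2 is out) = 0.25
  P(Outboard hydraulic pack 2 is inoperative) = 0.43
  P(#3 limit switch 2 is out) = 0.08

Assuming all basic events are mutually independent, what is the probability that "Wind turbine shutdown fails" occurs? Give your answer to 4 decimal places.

0.4767

P(Converter path lost) [AND] = 0.37 × 0.10 = 0.037000
P(Rotor brake fails) [AND] = 0.18 × 0.11 × 0.34 × 0.037000 = 0.000249
P(Pitch system fails) [OR] = 1 − (1−0.08) × (1−0.17) × (1−0.25) = 0.427300
P(Yaw brake down) [AND] = 0.03 × 0.35 × 0.427300 = 0.004487
P(Safety chain unavailable) [AND] = 0.41 × 0.004487 = 0.001840
P(Wind turbine shutdown fails) [OR] = 1 − (1−0.000249) × (1−0.001840) × (1−0.43) × (1−0.08) = 0.476695
Rounded to 4 decimal places: P(Wind turbine shutdown fails) ≈ 0.4767.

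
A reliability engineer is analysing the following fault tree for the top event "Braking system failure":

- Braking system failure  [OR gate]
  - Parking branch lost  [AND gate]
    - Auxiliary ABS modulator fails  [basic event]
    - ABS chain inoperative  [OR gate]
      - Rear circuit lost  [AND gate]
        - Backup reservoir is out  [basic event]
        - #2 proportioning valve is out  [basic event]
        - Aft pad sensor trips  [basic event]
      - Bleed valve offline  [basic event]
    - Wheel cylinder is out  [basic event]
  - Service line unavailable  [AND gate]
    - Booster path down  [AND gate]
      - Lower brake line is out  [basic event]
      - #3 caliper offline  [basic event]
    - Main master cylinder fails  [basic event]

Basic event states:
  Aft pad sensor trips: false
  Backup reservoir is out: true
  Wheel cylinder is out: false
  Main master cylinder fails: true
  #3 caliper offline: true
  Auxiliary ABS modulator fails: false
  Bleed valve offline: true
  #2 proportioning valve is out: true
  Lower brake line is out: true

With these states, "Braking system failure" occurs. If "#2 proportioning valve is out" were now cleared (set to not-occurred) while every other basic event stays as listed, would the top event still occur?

Counterfactual: set "#2 proportioning valve is out" to not occurred.
Rear circuit lost [AND]: Backup reservoir is out=occurs, #2 proportioning valve is out=not, Aft pad sensor trips=not → not all inputs occur → does not occur.
ABS chain inoperative [OR]: Rear circuit lost=not, Bleed valve offline=occurs → at least one input occurs → occurs.
Parking branch lost [AND]: Auxiliary ABS modulator fails=not, ABS chain inoperative=occurs, Wheel cylinder is out=not → not all inputs occur → does not occur.
Booster path down [AND]: Lower brake line is out=occurs, #3 caliper offline=occurs → all inputs occur → occurs.
Service line unavailable [AND]: Booster path down=occurs, Main master cylinder fails=occurs → all inputs occur → occurs.
Braking system failure [OR]: Parking branch lost=not, Service line unavailable=occurs → at least one input occurs → occurs.

Yes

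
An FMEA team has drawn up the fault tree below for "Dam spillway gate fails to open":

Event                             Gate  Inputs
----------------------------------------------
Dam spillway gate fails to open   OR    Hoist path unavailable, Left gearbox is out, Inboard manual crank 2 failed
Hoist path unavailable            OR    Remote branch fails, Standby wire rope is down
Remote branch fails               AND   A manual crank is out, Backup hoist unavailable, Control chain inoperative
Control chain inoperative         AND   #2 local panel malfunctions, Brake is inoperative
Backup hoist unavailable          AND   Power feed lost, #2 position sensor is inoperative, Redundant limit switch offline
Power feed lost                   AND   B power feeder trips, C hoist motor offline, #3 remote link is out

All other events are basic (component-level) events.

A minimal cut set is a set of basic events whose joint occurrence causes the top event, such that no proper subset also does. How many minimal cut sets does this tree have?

4

Power feed lost [AND]: one cut set from each child combined → 1 × 1 × 1 = 1 cut set(s).
Backup hoist unavailable [AND]: one cut set from each child combined → 1 × 1 × 1 = 1 cut set(s).
Control chain inoperative [AND]: one cut set from each child combined → 1 × 1 = 1 cut set(s).
Remote branch fails [AND]: one cut set from each child combined → 1 × 1 × 1 = 1 cut set(s).
Hoist path unavailable [OR]: union of children's cut sets → 2 cut set(s).
Dam spillway gate fails to open [OR]: union of children's cut sets → 4 cut set(s).
Minimal cut sets: {#2 local panel malfunctions, #2 position sensor is inoperative, #3 remote link is out, A manual crank is out, B power feeder trips, Brake is inoperative, C hoist motor offline, Redundant limit switch offline}; {Standby wire rope is down}; {Left gearbox is out}; {Inboard manual crank 2 failed}.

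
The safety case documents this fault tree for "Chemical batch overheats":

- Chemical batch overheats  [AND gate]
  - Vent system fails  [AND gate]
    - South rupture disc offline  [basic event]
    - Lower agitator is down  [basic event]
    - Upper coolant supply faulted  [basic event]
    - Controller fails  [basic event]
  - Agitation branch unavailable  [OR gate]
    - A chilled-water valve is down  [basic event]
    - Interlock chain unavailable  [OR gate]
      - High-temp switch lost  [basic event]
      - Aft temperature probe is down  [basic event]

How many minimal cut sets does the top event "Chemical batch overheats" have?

Vent system fails [AND]: one cut set from each child combined → 1 × 1 × 1 × 1 = 1 cut set(s).
Interlock chain unavailable [OR]: union of children's cut sets → 2 cut set(s).
Agitation branch unavailable [OR]: union of children's cut sets → 3 cut set(s).
Chemical batch overheats [AND]: one cut set from each child combined → 1 × 3 = 3 cut set(s).
Minimal cut sets: {A chilled-water valve is down, Controller fails, Lower agitator is down, South rupture disc offline, Upper coolant supply faulted}; {Controller fails, High-temp switch lost, Lower agitator is down, South rupture disc offline, Upper coolant supply faulted}; {Aft temperature probe is down, Controller fails, Lower agitator is down, South rupture disc offline, Upper coolant supply faulted}.

3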